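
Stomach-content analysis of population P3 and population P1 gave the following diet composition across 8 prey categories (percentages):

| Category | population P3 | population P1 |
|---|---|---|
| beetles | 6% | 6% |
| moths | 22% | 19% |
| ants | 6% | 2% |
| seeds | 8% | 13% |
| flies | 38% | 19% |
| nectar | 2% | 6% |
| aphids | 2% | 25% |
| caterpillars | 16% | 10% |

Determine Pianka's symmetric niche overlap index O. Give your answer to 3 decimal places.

0.763

Convert percentages to proportions (divide by 100).
Σ p₁ᵢp₂ᵢ = 0.0036 + 0.0418 + 0.0012 + 0.0104 + 0.0722 + 0.0012 + 0.0050 + 0.0160 = 0.1514
Σp_1ᵢ² = 0.06² + 0.22² + 0.06² + 0.08² + 0.38² + 0.02² + 0.02² + 0.16² = 0.0036 + 0.0484 + 0.0036 + 0.0064 + 0.1444 + 0.0004 + 0.0004 + 0.0256 = 0.2328
Σp_2ᵢ² = 0.06² + 0.19² + 0.02² + 0.13² + 0.19² + 0.06² + 0.25² + 0.10² = 0.0036 + 0.0361 + 0.0004 + 0.0169 + 0.0361 + 0.0036 + 0.0625 + 0.0100 = 0.1692
O = 0.1514 / √(0.2328 × 0.1692) = 0.1514 / 0.198469 = 0.76284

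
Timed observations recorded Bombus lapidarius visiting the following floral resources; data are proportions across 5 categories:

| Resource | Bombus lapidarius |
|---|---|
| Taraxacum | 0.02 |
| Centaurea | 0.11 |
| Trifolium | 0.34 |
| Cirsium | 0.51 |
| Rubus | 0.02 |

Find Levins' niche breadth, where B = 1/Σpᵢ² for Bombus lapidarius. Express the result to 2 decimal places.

Σpᵢ² = 0.02² + 0.11² + 0.34² + 0.51² + 0.02² = 0.0004 + 0.0121 + 0.1156 + 0.2601 + 0.0004 = 0.3886
B = 1 / 0.3886 = 2.5733

2.57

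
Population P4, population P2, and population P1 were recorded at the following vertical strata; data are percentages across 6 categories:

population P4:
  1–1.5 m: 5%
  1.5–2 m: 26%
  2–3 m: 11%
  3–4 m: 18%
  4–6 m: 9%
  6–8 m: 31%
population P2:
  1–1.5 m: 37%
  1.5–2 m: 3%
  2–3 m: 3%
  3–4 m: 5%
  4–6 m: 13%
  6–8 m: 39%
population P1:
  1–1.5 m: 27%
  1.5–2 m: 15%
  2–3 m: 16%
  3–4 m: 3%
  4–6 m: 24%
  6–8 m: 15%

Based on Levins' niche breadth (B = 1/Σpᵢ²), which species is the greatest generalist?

Convert percentages to proportions (divide by 100).
Σp_P4ᵢ² = 0.05² + 0.26² + 0.11² + 0.18² + 0.09² + 0.31² = 0.0025 + 0.0676 + 0.0121 + 0.0324 + 0.0081 + 0.0961 = 0.2188
B_P4 = 1 / 0.2188 = 4.5704
Σp_P2ᵢ² = 0.37² + 0.03² + 0.03² + 0.05² + 0.13² + 0.39² = 0.1369 + 0.0009 + 0.0009 + 0.0025 + 0.0169 + 0.1521 = 0.3102
B_P2 = 1 / 0.3102 = 3.2237
Σp_P1ᵢ² = 0.27² + 0.15² + 0.16² + 0.03² + 0.24² + 0.15² = 0.0729 + 0.0225 + 0.0256 + 0.0009 + 0.0576 + 0.0225 = 0.2020
B_P1 = 1 / 0.2020 = 4.9505
Highest B → broadest niche (most generalist): population P1 (B = 4.95).

population P1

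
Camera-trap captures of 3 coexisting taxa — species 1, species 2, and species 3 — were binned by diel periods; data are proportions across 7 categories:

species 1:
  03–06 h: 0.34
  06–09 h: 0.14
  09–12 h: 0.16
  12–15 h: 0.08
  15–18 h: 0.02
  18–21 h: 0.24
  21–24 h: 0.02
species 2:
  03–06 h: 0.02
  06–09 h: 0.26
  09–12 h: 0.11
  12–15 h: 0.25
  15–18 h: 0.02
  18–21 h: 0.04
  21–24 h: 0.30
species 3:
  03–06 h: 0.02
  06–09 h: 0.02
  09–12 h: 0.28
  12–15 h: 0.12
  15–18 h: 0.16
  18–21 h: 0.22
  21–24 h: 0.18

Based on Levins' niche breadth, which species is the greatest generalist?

species 3

Σp_1ᵢ² = 0.34² + 0.14² + 0.16² + 0.08² + 0.02² + 0.24² + 0.02² = 0.1156 + 0.0196 + 0.0256 + 0.0064 + 0.0004 + 0.0576 + 0.0004 = 0.2256
B_1 = 1 / 0.2256 = 4.4326
Σp_2ᵢ² = 0.02² + 0.26² + 0.11² + 0.25² + 0.02² + 0.04² + 0.30² = 0.0004 + 0.0676 + 0.0121 + 0.0625 + 0.0004 + 0.0016 + 0.0900 = 0.2346
B_2 = 1 / 0.2346 = 4.2626
Σp_3ᵢ² = 0.02² + 0.02² + 0.28² + 0.12² + 0.16² + 0.22² + 0.18² = 0.0004 + 0.0004 + 0.0784 + 0.0144 + 0.0256 + 0.0484 + 0.0324 = 0.2000
B_3 = 1 / 0.2000 = 5.0000
Highest B → broadest niche (most generalist): species 3 (B = 5.00).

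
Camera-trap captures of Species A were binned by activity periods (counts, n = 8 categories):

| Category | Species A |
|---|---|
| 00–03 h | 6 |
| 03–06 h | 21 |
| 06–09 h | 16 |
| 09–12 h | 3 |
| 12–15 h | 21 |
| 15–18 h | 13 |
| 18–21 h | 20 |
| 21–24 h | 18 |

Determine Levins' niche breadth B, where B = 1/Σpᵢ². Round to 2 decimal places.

6.71

Proportions for Species A (n=118): 6/118=0.0508, 21/118=0.1780, 16/118=0.1356, 3/118=0.0254, 21/118=0.1780, 13/118=0.1102, 20/118=0.1695, 18/118=0.1525
Σpᵢ² = 0.0508² + 0.1780² + 0.1356² + 0.0254² + 0.1780² + 0.1102² + 0.1695² + 0.1525² = 0.002581 + 0.031684 + 0.018387 + 0.000645 + 0.031684 + 0.012144 + 0.028730 + 0.023256 = 0.149111
B = 1 / 0.149111 = 6.7064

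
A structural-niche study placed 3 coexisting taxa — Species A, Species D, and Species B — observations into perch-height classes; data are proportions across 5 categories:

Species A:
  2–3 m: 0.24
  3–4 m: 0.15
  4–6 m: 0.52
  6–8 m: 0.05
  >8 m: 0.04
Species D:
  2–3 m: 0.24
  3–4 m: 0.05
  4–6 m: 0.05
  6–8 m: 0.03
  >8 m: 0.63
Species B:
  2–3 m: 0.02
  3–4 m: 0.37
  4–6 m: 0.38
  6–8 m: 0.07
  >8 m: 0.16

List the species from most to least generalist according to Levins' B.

Species B > Species A > Species D

Σp_Aᵢ² = 0.24² + 0.15² + 0.52² + 0.05² + 0.04² = 0.0576 + 0.0225 + 0.2704 + 0.0025 + 0.0016 = 0.3546
B_A = 1 / 0.3546 = 2.8201
Σp_Dᵢ² = 0.24² + 0.05² + 0.05² + 0.03² + 0.63² = 0.0576 + 0.0025 + 0.0025 + 0.0009 + 0.3969 = 0.4604
B_D = 1 / 0.4604 = 2.1720
Σp_Bᵢ² = 0.02² + 0.37² + 0.38² + 0.07² + 0.16² = 0.0004 + 0.1369 + 0.1444 + 0.0049 + 0.0256 = 0.3122
B_B = 1 / 0.3122 = 3.2031
Ranking by B (broadest → narrowest): Species B (3.20) > Species A (2.82) > Species D (2.17)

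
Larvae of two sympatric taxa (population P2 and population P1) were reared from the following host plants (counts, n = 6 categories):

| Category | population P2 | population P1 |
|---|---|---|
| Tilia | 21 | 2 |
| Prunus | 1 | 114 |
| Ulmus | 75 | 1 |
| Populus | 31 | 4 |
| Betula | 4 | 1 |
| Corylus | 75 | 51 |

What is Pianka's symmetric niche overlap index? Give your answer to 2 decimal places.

0.30

Proportions for population P2 (n=207): 21/207=0.1014, 1/207=0.0048, 75/207=0.3623, 31/207=0.1498, 4/207=0.0193, 75/207=0.3623
Proportions for population P1 (n=173): 2/173=0.0116, 114/173=0.6590, 1/173=0.0058, 4/173=0.0231, 1/173=0.0058, 51/173=0.2948
Σ p₁ᵢp₂ᵢ = 0.001176 + 0.003163 + 0.002101 + 0.003460 + 0.000112 + 0.106806 = 0.116818
Σp_1ᵢ² = 0.1014² + 0.0048² + 0.3623² + 0.1498² + 0.0193² + 0.3623² = 0.010282 + 0.000023 + 0.131261 + 0.022440 + 0.000372 + 0.131261 = 0.295639
Σp_2ᵢ² = 0.0116² + 0.6590² + 0.0058² + 0.0231² + 0.0058² + 0.2948² = 0.000135 + 0.434281 + 0.000034 + 0.000534 + 0.000034 + 0.086907 = 0.521925
O = 0.116818 / √(0.295639 × 0.521925) = 0.116818 / 0.3928121 = 0.2974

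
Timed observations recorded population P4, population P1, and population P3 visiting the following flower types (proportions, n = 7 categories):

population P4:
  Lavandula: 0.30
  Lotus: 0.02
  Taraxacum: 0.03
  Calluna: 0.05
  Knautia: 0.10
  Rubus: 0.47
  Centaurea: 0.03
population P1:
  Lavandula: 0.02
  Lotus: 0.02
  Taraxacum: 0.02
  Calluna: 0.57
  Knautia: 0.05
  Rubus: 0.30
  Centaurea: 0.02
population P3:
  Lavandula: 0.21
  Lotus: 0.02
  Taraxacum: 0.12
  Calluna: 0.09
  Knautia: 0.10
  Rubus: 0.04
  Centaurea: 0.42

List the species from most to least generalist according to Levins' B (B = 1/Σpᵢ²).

population P3 > population P4 > population P1

Σp_P4ᵢ² = 0.30² + 0.02² + 0.03² + 0.05² + 0.10² + 0.47² + 0.03² = 0.0900 + 0.0004 + 0.0009 + 0.0025 + 0.0100 + 0.2209 + 0.0009 = 0.3256
B_P4 = 1 / 0.3256 = 3.0713
Σp_P1ᵢ² = 0.02² + 0.02² + 0.02² + 0.57² + 0.05² + 0.30² + 0.02² = 0.0004 + 0.0004 + 0.0004 + 0.3249 + 0.0025 + 0.0900 + 0.0004 = 0.4190
B_P1 = 1 / 0.4190 = 2.3866
Σp_P3ᵢ² = 0.21² + 0.02² + 0.12² + 0.09² + 0.10² + 0.04² + 0.42² = 0.0441 + 0.0004 + 0.0144 + 0.0081 + 0.0100 + 0.0016 + 0.1764 = 0.2550
B_P3 = 1 / 0.2550 = 3.9216
Ranking by B (broadest → narrowest): population P3 (3.92) > population P4 (3.07) > population P1 (2.39)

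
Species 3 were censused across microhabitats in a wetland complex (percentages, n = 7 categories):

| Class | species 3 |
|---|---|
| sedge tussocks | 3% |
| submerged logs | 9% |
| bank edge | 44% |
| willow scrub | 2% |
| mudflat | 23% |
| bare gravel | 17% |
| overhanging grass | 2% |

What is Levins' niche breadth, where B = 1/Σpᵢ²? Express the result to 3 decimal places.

Convert percentages to proportions (divide by 100).
Σpᵢ² = 0.03² + 0.09² + 0.44² + 0.02² + 0.23² + 0.17² + 0.02² = 0.0009 + 0.0081 + 0.1936 + 0.0004 + 0.0529 + 0.0289 + 0.0004 = 0.2852
B = 1 / 0.2852 = 3.50631

3.506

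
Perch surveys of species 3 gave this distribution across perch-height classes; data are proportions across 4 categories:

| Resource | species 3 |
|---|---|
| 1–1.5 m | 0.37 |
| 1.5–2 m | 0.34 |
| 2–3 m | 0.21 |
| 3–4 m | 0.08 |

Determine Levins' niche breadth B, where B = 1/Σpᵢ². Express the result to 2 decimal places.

3.30

Σpᵢ² = 0.37² + 0.34² + 0.21² + 0.08² = 0.1369 + 0.1156 + 0.0441 + 0.0064 = 0.3030
B = 1 / 0.3030 = 3.3003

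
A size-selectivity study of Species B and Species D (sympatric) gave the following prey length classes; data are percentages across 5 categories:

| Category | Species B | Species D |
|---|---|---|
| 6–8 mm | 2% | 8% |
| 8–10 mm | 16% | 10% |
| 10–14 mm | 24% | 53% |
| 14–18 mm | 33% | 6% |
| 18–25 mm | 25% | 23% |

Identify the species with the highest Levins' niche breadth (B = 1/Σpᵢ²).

Convert percentages to proportions (divide by 100).
Σp_Bᵢ² = 0.02² + 0.16² + 0.24² + 0.33² + 0.25² = 0.0004 + 0.0256 + 0.0576 + 0.1089 + 0.0625 = 0.2550
B_B = 1 / 0.2550 = 3.9216
Σp_Dᵢ² = 0.08² + 0.10² + 0.53² + 0.06² + 0.23² = 0.0064 + 0.0100 + 0.2809 + 0.0036 + 0.0529 = 0.3538
B_D = 1 / 0.3538 = 2.8265
Highest B → broadest niche (most generalist): Species B (B = 3.92).

Species B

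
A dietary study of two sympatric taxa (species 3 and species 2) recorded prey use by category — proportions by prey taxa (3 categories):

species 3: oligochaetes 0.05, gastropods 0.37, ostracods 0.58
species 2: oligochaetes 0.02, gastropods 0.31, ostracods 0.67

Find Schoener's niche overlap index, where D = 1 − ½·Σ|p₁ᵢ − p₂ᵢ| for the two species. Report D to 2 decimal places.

Σ|p₁ᵢ − p₂ᵢ| = 0.03 + 0.06 + 0.09 = 0.18
D = 1 − ½ × 0.18 = 1 − 0.090 = 0.9100

0.91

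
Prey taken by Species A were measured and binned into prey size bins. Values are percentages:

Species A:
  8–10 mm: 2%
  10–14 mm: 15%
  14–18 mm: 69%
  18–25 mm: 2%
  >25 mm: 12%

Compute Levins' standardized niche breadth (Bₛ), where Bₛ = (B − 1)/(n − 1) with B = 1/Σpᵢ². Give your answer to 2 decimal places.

0.24

Convert percentages to proportions (divide by 100).
Σpᵢ² = 0.02² + 0.15² + 0.69² + 0.02² + 0.12² = 0.0004 + 0.0225 + 0.4761 + 0.0004 + 0.0144 = 0.5138
B = 1 / 0.5138 = 1.9463
Bₛ = (B − 1)/(n − 1) = (1.9463 − 1)/(5 − 1) = 0.9463/4 = 0.2366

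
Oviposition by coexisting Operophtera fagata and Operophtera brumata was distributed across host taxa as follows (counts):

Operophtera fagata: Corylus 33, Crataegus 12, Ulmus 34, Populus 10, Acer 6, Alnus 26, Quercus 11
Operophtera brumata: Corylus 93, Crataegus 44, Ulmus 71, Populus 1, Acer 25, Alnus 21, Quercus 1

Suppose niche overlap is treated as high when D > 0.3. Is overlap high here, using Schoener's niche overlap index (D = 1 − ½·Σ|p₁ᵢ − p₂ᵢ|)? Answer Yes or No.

Yes

Proportions for Operophtera fagata (n=132): 33/132=0.2500, 12/132=0.0909, 34/132=0.2576, 10/132=0.0758, 6/132=0.0455, 26/132=0.1970, 11/132=0.0833
Proportions for Operophtera brumata (n=256): 93/256=0.3633, 44/256=0.1719, 71/256=0.2773, 1/256=0.0039, 25/256=0.0977, 21/256=0.0820, 1/256=0.0039
Σ|p₁ᵢ − p₂ᵢ| = 0.1133 + 0.0810 + 0.0197 + 0.0719 + 0.0522 + 0.1150 + 0.0794 = 0.5325
D = 1 − ½ × 0.5325 = 1 − 0.26625 = 0.73375
D = 0.73375 > 0.3 → Yes.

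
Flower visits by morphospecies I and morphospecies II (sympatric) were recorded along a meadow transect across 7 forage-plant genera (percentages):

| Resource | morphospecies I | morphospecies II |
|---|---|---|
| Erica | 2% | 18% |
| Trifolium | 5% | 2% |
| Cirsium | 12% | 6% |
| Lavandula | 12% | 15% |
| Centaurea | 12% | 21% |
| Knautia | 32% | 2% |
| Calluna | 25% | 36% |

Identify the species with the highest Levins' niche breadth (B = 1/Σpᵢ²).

Convert percentages to proportions (divide by 100).
Σp_Iᵢ² = 0.02² + 0.05² + 0.12² + 0.12² + 0.12² + 0.32² + 0.25² = 0.0004 + 0.0025 + 0.0144 + 0.0144 + 0.0144 + 0.1024 + 0.0625 = 0.2110
B_I = 1 / 0.2110 = 4.7393
Σp_IIᵢ² = 0.18² + 0.02² + 0.06² + 0.15² + 0.21² + 0.02² + 0.36² = 0.0324 + 0.0004 + 0.0036 + 0.0225 + 0.0441 + 0.0004 + 0.1296 = 0.2330
B_II = 1 / 0.2330 = 4.2918
Highest B → broadest niche (most generalist): morphospecies I (B = 4.74).

morphospecies I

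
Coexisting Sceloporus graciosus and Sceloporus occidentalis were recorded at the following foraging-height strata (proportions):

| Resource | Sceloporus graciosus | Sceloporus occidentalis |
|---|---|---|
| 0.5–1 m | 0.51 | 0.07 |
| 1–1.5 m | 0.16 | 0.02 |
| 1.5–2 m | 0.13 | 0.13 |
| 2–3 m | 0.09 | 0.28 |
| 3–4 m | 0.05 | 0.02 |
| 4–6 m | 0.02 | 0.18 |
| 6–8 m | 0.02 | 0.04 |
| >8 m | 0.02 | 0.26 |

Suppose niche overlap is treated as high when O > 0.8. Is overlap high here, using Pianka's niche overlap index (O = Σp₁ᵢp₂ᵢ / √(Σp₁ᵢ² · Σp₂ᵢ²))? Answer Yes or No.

Σ p₁ᵢp₂ᵢ = 0.0357 + 0.0032 + 0.0169 + 0.0252 + 0.0010 + 0.0036 + 0.0008 + 0.0052 = 0.0916
Σp_1ᵢ² = 0.51² + 0.16² + 0.13² + 0.09² + 0.05² + 0.02² + 0.02² + 0.02² = 0.2601 + 0.0256 + 0.0169 + 0.0081 + 0.0025 + 0.0004 + 0.0004 + 0.0004 = 0.3144
Σp_2ᵢ² = 0.07² + 0.02² + 0.13² + 0.28² + 0.02² + 0.18² + 0.04² + 0.26² = 0.0049 + 0.0004 + 0.0169 + 0.0784 + 0.0004 + 0.0324 + 0.0016 + 0.0676 = 0.2026
O = 0.0916 / √(0.3144 × 0.2026) = 0.0916 / 0.25238 = 0.3629
O = 0.3629 < 0.8 → No.

No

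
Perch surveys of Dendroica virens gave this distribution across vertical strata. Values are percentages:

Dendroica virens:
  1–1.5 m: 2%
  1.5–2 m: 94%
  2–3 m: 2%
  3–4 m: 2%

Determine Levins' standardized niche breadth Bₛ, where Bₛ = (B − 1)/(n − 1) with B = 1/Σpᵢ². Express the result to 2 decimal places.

0.04

Convert percentages to proportions (divide by 100).
Σpᵢ² = 0.02² + 0.94² + 0.02² + 0.02² = 0.0004 + 0.8836 + 0.0004 + 0.0004 = 0.8848
B = 1 / 0.8848 = 1.1302
Bₛ = (B − 1)/(n − 1) = (1.1302 − 1)/(4 − 1) = 0.1302/3 = 0.0434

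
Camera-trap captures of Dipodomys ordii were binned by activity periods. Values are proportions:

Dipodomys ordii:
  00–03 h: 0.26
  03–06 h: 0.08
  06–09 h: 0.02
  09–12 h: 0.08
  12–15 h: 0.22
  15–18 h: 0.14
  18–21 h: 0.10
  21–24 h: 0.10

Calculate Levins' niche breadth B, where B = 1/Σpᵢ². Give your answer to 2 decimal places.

5.92

Σpᵢ² = 0.26² + 0.08² + 0.02² + 0.08² + 0.22² + 0.14² + 0.10² + 0.10² = 0.0676 + 0.0064 + 0.0004 + 0.0064 + 0.0484 + 0.0196 + 0.0100 + 0.0100 = 0.1688
B = 1 / 0.1688 = 5.9242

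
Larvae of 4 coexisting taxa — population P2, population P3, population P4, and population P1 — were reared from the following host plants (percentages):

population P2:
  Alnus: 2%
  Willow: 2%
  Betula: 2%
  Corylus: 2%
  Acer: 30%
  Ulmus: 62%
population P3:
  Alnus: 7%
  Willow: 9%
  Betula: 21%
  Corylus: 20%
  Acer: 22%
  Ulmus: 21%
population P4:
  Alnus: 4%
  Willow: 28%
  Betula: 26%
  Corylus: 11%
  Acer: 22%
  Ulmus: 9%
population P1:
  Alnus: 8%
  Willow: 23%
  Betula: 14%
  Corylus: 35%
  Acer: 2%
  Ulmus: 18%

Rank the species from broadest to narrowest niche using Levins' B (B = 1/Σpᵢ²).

Convert percentages to proportions (divide by 100).
Σp_P2ᵢ² = 0.02² + 0.02² + 0.02² + 0.02² + 0.30² + 0.62² = 0.0004 + 0.0004 + 0.0004 + 0.0004 + 0.0900 + 0.3844 = 0.4760
B_P2 = 1 / 0.4760 = 2.1008
Σp_P3ᵢ² = 0.07² + 0.09² + 0.21² + 0.20² + 0.22² + 0.21² = 0.0049 + 0.0081 + 0.0441 + 0.0400 + 0.0484 + 0.0441 = 0.1896
B_P3 = 1 / 0.1896 = 5.2743
Σp_P4ᵢ² = 0.04² + 0.28² + 0.26² + 0.11² + 0.22² + 0.09² = 0.0016 + 0.0784 + 0.0676 + 0.0121 + 0.0484 + 0.0081 = 0.2162
B_P4 = 1 / 0.2162 = 4.6253
Σp_P1ᵢ² = 0.08² + 0.23² + 0.14² + 0.35² + 0.02² + 0.18² = 0.0064 + 0.0529 + 0.0196 + 0.1225 + 0.0004 + 0.0324 = 0.2342
B_P1 = 1 / 0.2342 = 4.2699
Ranking by B (broadest → narrowest): population P3 (5.27) > population P4 (4.63) > population P1 (4.27) > population P2 (2.10)

population P3 > population P4 > population P1 > population P2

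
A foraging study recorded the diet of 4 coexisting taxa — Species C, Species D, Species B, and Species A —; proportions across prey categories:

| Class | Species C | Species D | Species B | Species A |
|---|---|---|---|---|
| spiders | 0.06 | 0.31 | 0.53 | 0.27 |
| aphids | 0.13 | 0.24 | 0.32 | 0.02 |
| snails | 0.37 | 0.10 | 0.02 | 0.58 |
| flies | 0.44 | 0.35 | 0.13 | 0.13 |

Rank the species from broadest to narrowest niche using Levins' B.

Species D > Species C > Species B > Species A

Σp_Cᵢ² = 0.06² + 0.13² + 0.37² + 0.44² = 0.0036 + 0.0169 + 0.1369 + 0.1936 = 0.3510
B_C = 1 / 0.3510 = 2.8490
Σp_Dᵢ² = 0.31² + 0.24² + 0.10² + 0.35² = 0.0961 + 0.0576 + 0.0100 + 0.1225 = 0.2862
B_D = 1 / 0.2862 = 3.4941
Σp_Bᵢ² = 0.53² + 0.32² + 0.02² + 0.13² = 0.2809 + 0.1024 + 0.0004 + 0.0169 = 0.4006
B_B = 1 / 0.4006 = 2.4963
Σp_Aᵢ² = 0.27² + 0.02² + 0.58² + 0.13² = 0.0729 + 0.0004 + 0.3364 + 0.0169 = 0.4266
B_A = 1 / 0.4266 = 2.3441
Ranking by B (broadest → narrowest): Species D (3.49) > Species C (2.85) > Species B (2.50) > Species A (2.34)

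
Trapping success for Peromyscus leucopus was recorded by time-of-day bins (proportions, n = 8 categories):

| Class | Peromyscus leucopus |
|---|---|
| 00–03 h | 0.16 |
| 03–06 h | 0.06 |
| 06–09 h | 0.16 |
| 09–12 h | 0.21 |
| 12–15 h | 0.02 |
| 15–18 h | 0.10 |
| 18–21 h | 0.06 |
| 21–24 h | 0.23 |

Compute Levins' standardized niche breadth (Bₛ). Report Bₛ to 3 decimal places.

0.719

Σpᵢ² = 0.16² + 0.06² + 0.16² + 0.21² + 0.02² + 0.10² + 0.06² + 0.23² = 0.0256 + 0.0036 + 0.0256 + 0.0441 + 0.0004 + 0.0100 + 0.0036 + 0.0529 = 0.1658
B = 1 / 0.1658 = 6.03136
Bₛ = (B − 1)/(n − 1) = (6.03136 − 1)/(8 − 1) = 5.03136/7 = 0.71877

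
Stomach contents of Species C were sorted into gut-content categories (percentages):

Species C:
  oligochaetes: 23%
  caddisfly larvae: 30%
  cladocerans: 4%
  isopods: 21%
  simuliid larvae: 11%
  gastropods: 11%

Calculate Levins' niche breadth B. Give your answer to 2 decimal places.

Convert percentages to proportions (divide by 100).
Σpᵢ² = 0.23² + 0.30² + 0.04² + 0.21² + 0.11² + 0.11² = 0.0529 + 0.0900 + 0.0016 + 0.0441 + 0.0121 + 0.0121 = 0.2128
B = 1 / 0.2128 = 4.6992

4.70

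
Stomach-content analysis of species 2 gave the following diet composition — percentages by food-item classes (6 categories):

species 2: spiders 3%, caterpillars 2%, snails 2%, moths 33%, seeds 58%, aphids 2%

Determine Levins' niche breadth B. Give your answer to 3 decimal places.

2.235

Convert percentages to proportions (divide by 100).
Σpᵢ² = 0.03² + 0.02² + 0.02² + 0.33² + 0.58² + 0.02² = 0.0009 + 0.0004 + 0.0004 + 0.1089 + 0.3364 + 0.0004 = 0.4474
B = 1 / 0.4474 = 2.23514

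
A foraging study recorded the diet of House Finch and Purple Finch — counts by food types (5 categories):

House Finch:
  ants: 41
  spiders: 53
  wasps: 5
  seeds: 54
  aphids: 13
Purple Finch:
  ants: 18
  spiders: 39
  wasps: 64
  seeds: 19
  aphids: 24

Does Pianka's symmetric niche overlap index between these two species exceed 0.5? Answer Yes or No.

Yes

Proportions for House Finch (n=166): 41/166=0.2470, 53/166=0.3193, 5/166=0.0301, 54/166=0.3253, 13/166=0.0783
Proportions for Purple Finch (n=164): 18/164=0.1098, 39/164=0.2378, 64/164=0.3902, 19/164=0.1159, 24/164=0.1463
Σ p₁ᵢp₂ᵢ = 0.027121 + 0.075930 + 0.011745 + 0.037702 + 0.011455 = 0.163953
Σp_1ᵢ² = 0.2470² + 0.3193² + 0.0301² + 0.3253² + 0.0783² = 0.061009 + 0.101952 + 0.000906 + 0.105820 + 0.006131 = 0.275818
Σp_2ᵢ² = 0.1098² + 0.2378² + 0.3902² + 0.1159² + 0.1463² = 0.012056 + 0.056549 + 0.152256 + 0.013433 + 0.021404 = 0.255698
O = 0.163953 / √(0.275818 × 0.255698) = 0.163953 / 0.2655675 = 0.6174
O = 0.6174 > 0.5 → Yes.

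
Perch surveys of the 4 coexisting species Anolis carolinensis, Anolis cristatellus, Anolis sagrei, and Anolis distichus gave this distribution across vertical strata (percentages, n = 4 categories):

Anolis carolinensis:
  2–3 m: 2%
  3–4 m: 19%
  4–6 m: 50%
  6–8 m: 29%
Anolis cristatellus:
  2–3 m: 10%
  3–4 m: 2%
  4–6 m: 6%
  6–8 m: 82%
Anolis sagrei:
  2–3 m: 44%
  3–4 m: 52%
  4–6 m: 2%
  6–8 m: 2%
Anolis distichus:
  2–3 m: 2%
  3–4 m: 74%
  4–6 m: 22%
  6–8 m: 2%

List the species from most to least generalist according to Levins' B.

Anolis carolinensis > Anolis sagrei > Anolis distichus > Anolis cristatellus

Convert percentages to proportions (divide by 100).
Σp_caroᵢ² = 0.02² + 0.19² + 0.50² + 0.29² = 0.0004 + 0.0361 + 0.2500 + 0.0841 = 0.3706
B_caro = 1 / 0.3706 = 2.6983
Σp_crisᵢ² = 0.10² + 0.02² + 0.06² + 0.82² = 0.0100 + 0.0004 + 0.0036 + 0.6724 = 0.6864
B_cris = 1 / 0.6864 = 1.4569
Σp_sagrᵢ² = 0.44² + 0.52² + 0.02² + 0.02² = 0.1936 + 0.2704 + 0.0004 + 0.0004 = 0.4648
B_sagr = 1 / 0.4648 = 2.1515
Σp_distᵢ² = 0.02² + 0.74² + 0.22² + 0.02² = 0.0004 + 0.5476 + 0.0484 + 0.0004 = 0.5968
B_dist = 1 / 0.5968 = 1.6756
Ranking by B (broadest → narrowest): Anolis carolinensis (2.70) > Anolis sagrei (2.15) > Anolis distichus (1.68) > Anolis cristatellus (1.46)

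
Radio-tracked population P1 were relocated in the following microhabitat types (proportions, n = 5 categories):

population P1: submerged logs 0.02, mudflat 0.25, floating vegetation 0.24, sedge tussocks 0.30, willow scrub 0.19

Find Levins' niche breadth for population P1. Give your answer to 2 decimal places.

Σpᵢ² = 0.02² + 0.25² + 0.24² + 0.30² + 0.19² = 0.0004 + 0.0625 + 0.0576 + 0.0900 + 0.0361 = 0.2466
B = 1 / 0.2466 = 4.0552

4.06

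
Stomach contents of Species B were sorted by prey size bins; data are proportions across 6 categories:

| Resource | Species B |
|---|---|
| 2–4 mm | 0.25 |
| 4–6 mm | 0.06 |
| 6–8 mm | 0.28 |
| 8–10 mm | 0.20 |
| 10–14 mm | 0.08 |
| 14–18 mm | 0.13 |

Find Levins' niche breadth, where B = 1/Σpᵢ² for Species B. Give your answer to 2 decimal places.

Σpᵢ² = 0.25² + 0.06² + 0.28² + 0.20² + 0.08² + 0.13² = 0.0625 + 0.0036 + 0.0784 + 0.0400 + 0.0064 + 0.0169 = 0.2078
B = 1 / 0.2078 = 4.8123

4.81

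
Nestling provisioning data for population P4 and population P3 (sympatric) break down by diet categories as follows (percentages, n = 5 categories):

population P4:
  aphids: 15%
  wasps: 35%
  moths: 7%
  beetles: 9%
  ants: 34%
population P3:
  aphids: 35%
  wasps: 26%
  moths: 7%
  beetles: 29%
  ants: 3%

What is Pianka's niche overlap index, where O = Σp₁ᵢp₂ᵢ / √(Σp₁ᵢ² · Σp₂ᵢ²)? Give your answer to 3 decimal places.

0.667

Convert percentages to proportions (divide by 100).
Σ p₁ᵢp₂ᵢ = 0.0525 + 0.0910 + 0.0049 + 0.0261 + 0.0102 = 0.1847
Σp_1ᵢ² = 0.15² + 0.35² + 0.07² + 0.09² + 0.34² = 0.0225 + 0.1225 + 0.0049 + 0.0081 + 0.1156 = 0.2736
Σp_2ᵢ² = 0.35² + 0.26² + 0.07² + 0.29² + 0.03² = 0.1225 + 0.0676 + 0.0049 + 0.0841 + 0.0009 = 0.2800
O = 0.1847 / √(0.2736 × 0.2800) = 0.1847 / 0.276782 = 0.66731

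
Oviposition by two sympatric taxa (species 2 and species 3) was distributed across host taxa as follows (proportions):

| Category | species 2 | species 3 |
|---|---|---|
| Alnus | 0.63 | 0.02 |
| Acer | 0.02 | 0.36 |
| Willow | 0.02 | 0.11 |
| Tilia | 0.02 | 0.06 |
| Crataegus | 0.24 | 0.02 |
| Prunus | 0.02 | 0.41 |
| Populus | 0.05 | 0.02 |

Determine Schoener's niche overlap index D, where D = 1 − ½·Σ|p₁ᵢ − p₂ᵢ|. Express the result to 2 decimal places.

Σ|p₁ᵢ − p₂ᵢ| = 0.61 + 0.34 + 0.09 + 0.04 + 0.22 + 0.39 + 0.03 = 1.72
D = 1 − ½ × 1.72 = 1 − 0.860 = 0.1400

0.14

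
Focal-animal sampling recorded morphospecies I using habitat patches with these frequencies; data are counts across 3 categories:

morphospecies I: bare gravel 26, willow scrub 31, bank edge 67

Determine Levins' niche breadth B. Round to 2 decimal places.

Proportions for morphospecies I (n=124): 26/124=0.2097, 31/124=0.2500, 67/124=0.5403
Σpᵢ² = 0.2097² + 0.2500² + 0.5403² = 0.043974 + 0.062500 + 0.291924 = 0.398398
B = 1 / 0.398398 = 2.5101

2.51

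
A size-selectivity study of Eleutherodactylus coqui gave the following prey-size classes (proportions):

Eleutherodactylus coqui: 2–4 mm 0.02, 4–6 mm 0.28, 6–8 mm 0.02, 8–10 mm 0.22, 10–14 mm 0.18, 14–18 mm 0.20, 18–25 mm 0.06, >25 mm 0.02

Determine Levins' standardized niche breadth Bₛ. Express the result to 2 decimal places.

Σpᵢ² = 0.02² + 0.28² + 0.02² + 0.22² + 0.18² + 0.20² + 0.06² + 0.02² = 0.0004 + 0.0784 + 0.0004 + 0.0484 + 0.0324 + 0.0400 + 0.0036 + 0.0004 = 0.2040
B = 1 / 0.2040 = 4.9020
Bₛ = (B − 1)/(n − 1) = (4.9020 − 1)/(8 − 1) = 3.9020/7 = 0.5574

0.56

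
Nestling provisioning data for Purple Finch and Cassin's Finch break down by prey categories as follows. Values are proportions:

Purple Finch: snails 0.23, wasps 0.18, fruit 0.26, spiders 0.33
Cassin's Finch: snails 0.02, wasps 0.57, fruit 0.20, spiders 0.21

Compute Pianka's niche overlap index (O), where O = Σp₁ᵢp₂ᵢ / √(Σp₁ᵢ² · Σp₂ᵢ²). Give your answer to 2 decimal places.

0.70

Σ p₁ᵢp₂ᵢ = 0.0046 + 0.1026 + 0.0520 + 0.0693 = 0.2285
Σp_1ᵢ² = 0.23² + 0.18² + 0.26² + 0.33² = 0.0529 + 0.0324 + 0.0676 + 0.1089 = 0.2618
Σp_2ᵢ² = 0.02² + 0.57² + 0.20² + 0.21² = 0.0004 + 0.3249 + 0.0400 + 0.0441 = 0.4094
O = 0.2285 / √(0.2618 × 0.4094) = 0.2285 / 0.32738 = 0.6980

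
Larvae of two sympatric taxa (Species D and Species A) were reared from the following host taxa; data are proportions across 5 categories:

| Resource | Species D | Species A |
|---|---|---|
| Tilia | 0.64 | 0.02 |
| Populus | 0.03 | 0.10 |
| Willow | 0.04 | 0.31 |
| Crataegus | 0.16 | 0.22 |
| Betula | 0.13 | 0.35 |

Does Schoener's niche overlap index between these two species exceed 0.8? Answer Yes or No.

Σ|p₁ᵢ − p₂ᵢ| = 0.62 + 0.07 + 0.27 + 0.06 + 0.22 = 1.24
D = 1 − ½ × 1.24 = 1 − 0.620 = 0.3800
D = 0.3800 < 0.8 → No.

No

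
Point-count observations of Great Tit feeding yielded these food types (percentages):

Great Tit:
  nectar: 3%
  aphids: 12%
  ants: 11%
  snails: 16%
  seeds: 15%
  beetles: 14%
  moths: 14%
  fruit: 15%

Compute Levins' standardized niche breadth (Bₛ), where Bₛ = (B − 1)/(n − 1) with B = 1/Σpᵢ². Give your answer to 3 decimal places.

Convert percentages to proportions (divide by 100).
Σpᵢ² = 0.03² + 0.12² + 0.11² + 0.16² + 0.15² + 0.14² + 0.14² + 0.15² = 0.0009 + 0.0144 + 0.0121 + 0.0256 + 0.0225 + 0.0196 + 0.0196 + 0.0225 = 0.1372
B = 1 / 0.1372 = 7.28863
Bₛ = (B − 1)/(n − 1) = (7.28863 − 1)/(8 − 1) = 6.28863/7 = 0.89838

0.898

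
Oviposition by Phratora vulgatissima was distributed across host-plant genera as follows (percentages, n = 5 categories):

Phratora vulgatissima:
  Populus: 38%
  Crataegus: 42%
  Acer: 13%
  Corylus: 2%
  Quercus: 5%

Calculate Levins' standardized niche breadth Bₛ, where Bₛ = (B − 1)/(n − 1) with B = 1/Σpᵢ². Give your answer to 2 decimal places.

0.48

Convert percentages to proportions (divide by 100).
Σpᵢ² = 0.38² + 0.42² + 0.13² + 0.02² + 0.05² = 0.1444 + 0.1764 + 0.0169 + 0.0004 + 0.0025 = 0.3406
B = 1 / 0.3406 = 2.9360
Bₛ = (B − 1)/(n − 1) = (2.9360 − 1)/(5 − 1) = 1.9360/4 = 0.4840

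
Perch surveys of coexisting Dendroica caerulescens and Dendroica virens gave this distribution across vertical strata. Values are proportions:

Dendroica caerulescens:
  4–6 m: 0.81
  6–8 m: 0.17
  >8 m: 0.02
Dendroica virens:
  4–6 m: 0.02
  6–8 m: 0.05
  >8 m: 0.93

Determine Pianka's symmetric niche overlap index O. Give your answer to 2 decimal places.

Σ p₁ᵢp₂ᵢ = 0.0162 + 0.0085 + 0.0186 = 0.0433
Σp_1ᵢ² = 0.81² + 0.17² + 0.02² = 0.6561 + 0.0289 + 0.0004 = 0.6854
Σp_2ᵢ² = 0.02² + 0.05² + 0.93² = 0.0004 + 0.0025 + 0.8649 = 0.8678
O = 0.0433 / √(0.6854 × 0.8678) = 0.0433 / 0.77123 = 0.0561

0.06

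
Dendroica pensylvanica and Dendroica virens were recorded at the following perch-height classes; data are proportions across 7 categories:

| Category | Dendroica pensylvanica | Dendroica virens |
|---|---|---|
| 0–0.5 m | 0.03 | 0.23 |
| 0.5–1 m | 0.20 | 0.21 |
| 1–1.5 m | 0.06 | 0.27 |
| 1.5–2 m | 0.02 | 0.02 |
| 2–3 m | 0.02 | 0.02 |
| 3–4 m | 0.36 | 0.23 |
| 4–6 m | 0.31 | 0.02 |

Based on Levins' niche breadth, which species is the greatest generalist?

Σp_pensᵢ² = 0.03² + 0.20² + 0.06² + 0.02² + 0.02² + 0.36² + 0.31² = 0.0009 + 0.0400 + 0.0036 + 0.0004 + 0.0004 + 0.1296 + 0.0961 = 0.2710
B_pens = 1 / 0.2710 = 3.6900
Σp_vireᵢ² = 0.23² + 0.21² + 0.27² + 0.02² + 0.02² + 0.23² + 0.02² = 0.0529 + 0.0441 + 0.0729 + 0.0004 + 0.0004 + 0.0529 + 0.0004 = 0.2240
B_vire = 1 / 0.2240 = 4.4643
Highest B → broadest niche (most generalist): Dendroica virens (B = 4.46).

Dendroica virens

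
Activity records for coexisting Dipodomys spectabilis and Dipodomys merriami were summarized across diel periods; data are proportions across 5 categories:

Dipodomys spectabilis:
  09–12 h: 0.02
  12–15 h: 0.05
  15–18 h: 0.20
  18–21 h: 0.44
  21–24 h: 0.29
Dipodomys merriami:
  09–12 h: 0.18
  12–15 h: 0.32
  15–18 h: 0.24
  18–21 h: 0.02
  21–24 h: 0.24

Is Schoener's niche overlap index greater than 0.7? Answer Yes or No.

Σ|p₁ᵢ − p₂ᵢ| = 0.16 + 0.27 + 0.04 + 0.42 + 0.05 = 0.94
D = 1 − ½ × 0.94 = 1 − 0.470 = 0.5300
D = 0.5300 < 0.7 → No.

No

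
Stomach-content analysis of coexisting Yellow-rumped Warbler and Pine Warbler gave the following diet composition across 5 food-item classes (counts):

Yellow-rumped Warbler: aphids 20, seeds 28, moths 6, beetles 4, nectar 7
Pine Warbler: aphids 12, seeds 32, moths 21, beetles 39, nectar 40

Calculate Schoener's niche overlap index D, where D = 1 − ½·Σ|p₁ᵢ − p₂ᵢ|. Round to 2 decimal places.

0.57

Proportions for Yellow-rumped Warbler (n=65): 20/65=0.3077, 28/65=0.4308, 6/65=0.0923, 4/65=0.0615, 7/65=0.1077
Proportions for Pine Warbler (n=144): 12/144=0.0833, 32/144=0.2222, 21/144=0.1458, 39/144=0.2708, 40/144=0.2778
Σ|p₁ᵢ − p₂ᵢ| = 0.2244 + 0.2086 + 0.0535 + 0.2093 + 0.1701 = 0.8659
D = 1 − ½ × 0.8659 = 1 − 0.43295 = 0.56705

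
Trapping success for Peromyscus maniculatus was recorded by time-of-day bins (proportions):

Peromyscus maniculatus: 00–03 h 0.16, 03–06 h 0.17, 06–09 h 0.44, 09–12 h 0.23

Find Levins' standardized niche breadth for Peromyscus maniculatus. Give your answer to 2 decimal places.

Σpᵢ² = 0.16² + 0.17² + 0.44² + 0.23² = 0.0256 + 0.0289 + 0.1936 + 0.0529 = 0.3010
B = 1 / 0.3010 = 3.3223
Bₛ = (B − 1)/(n − 1) = (3.3223 − 1)/(4 − 1) = 2.3223/3 = 0.7741

0.77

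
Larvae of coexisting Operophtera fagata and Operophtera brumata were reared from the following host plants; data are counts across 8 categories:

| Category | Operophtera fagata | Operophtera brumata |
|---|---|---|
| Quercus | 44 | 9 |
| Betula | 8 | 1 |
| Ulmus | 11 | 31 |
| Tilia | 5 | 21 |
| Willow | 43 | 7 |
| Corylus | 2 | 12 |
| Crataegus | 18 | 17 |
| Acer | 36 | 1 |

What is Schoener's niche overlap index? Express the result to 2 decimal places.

0.40

Proportions for Operophtera fagata (n=167): 44/167=0.2635, 8/167=0.0479, 11/167=0.0659, 5/167=0.0299, 43/167=0.2575, 2/167=0.0120, 18/167=0.1078, 36/167=0.2156
Proportions for Operophtera brumata (n=99): 9/99=0.0909, 1/99=0.0101, 31/99=0.3131, 21/99=0.2121, 7/99=0.0707, 12/99=0.1212, 17/99=0.1717, 1/99=0.0101
Σ|p₁ᵢ − p₂ᵢ| = 0.1726 + 0.0378 + 0.2472 + 0.1822 + 0.1868 + 0.1092 + 0.0639 + 0.2055 = 1.2052
D = 1 − ½ × 1.2052 = 1 − 0.60260 = 0.39740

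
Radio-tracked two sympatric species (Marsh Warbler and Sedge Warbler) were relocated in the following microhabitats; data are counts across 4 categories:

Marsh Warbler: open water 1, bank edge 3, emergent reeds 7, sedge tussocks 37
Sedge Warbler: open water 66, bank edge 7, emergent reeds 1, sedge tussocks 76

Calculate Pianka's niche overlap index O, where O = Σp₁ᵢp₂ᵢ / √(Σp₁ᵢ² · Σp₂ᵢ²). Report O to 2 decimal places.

Proportions for Marsh Warbler (n=48): 1/48=0.0208, 3/48=0.0625, 7/48=0.1458, 37/48=0.7708
Proportions for Sedge Warbler (n=150): 66/150=0.4400, 7/150=0.0467, 1/150=0.0067, 76/150=0.5067
Σ p₁ᵢp₂ᵢ = 0.009152 + 0.002919 + 0.000977 + 0.390564 = 0.403612
Σp_1ᵢ² = 0.0208² + 0.0625² + 0.1458² + 0.7708² = 0.000433 + 0.003906 + 0.021258 + 0.594133 = 0.619730
Σp_2ᵢ² = 0.4400² + 0.0467² + 0.0067² + 0.5067² = 0.193600 + 0.002181 + 0.000045 + 0.256745 = 0.452571
O = 0.403612 / √(0.619730 × 0.452571) = 0.403612 / 0.5295959 = 0.7621

0.76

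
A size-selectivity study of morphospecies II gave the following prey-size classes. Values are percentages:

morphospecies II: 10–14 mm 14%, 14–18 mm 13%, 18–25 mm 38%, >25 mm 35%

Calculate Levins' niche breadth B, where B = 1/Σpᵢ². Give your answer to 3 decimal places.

Convert percentages to proportions (divide by 100).
Σpᵢ² = 0.14² + 0.13² + 0.38² + 0.35² = 0.0196 + 0.0169 + 0.1444 + 0.1225 = 0.3034
B = 1 / 0.3034 = 3.29598

3.296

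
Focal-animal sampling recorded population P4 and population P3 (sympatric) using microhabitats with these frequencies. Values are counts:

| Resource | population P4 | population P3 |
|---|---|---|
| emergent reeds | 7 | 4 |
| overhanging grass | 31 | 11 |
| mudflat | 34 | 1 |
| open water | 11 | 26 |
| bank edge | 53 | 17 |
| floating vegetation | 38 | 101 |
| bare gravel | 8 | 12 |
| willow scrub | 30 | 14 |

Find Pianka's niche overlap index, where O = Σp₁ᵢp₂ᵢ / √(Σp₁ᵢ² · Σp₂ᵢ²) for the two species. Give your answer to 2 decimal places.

Proportions for population P4 (n=212): 7/212=0.0330, 31/212=0.1462, 34/212=0.1604, 11/212=0.0519, 53/212=0.2500, 38/212=0.1792, 8/212=0.0377, 30/212=0.1415
Proportions for population P3 (n=186): 4/186=0.0215, 11/186=0.0591, 1/186=0.0054, 26/186=0.1398, 17/186=0.0914, 101/186=0.5430, 12/186=0.0645, 14/186=0.0753
Σ p₁ᵢp₂ᵢ = 0.000710 + 0.008640 + 0.000866 + 0.007256 + 0.022850 + 0.097306 + 0.002432 + 0.010655 = 0.150715
Σp_1ᵢ² = 0.0330² + 0.1462² + 0.1604² + 0.0519² + 0.2500² + 0.1792² + 0.0377² + 0.1415² = 0.001089 + 0.021374 + 0.025728 + 0.002694 + 0.062500 + 0.032113 + 0.001421 + 0.020022 = 0.166941
Σp_2ᵢ² = 0.0215² + 0.0591² + 0.0054² + 0.1398² + 0.0914² + 0.5430² + 0.0645² + 0.0753² = 0.000462 + 0.003493 + 0.000029 + 0.019544 + 0.008354 + 0.294849 + 0.004160 + 0.005670 = 0.336561
O = 0.150715 / √(0.166941 × 0.336561) = 0.150715 / 0.2370355 = 0.6358

0.64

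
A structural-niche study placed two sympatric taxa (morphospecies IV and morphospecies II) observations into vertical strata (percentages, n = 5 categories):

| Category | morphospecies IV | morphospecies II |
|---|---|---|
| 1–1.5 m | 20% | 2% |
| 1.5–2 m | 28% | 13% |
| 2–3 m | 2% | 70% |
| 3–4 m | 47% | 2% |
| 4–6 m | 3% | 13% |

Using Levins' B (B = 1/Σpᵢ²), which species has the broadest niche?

morphospecies IV

Convert percentages to proportions (divide by 100).
Σp_IVᵢ² = 0.20² + 0.28² + 0.02² + 0.47² + 0.03² = 0.0400 + 0.0784 + 0.0004 + 0.2209 + 0.0009 = 0.3406
B_IV = 1 / 0.3406 = 2.9360
Σp_IIᵢ² = 0.02² + 0.13² + 0.70² + 0.02² + 0.13² = 0.0004 + 0.0169 + 0.4900 + 0.0004 + 0.0169 = 0.5246
B_II = 1 / 0.5246 = 1.9062
Highest B → broadest niche (most generalist): morphospecies IV (B = 2.94).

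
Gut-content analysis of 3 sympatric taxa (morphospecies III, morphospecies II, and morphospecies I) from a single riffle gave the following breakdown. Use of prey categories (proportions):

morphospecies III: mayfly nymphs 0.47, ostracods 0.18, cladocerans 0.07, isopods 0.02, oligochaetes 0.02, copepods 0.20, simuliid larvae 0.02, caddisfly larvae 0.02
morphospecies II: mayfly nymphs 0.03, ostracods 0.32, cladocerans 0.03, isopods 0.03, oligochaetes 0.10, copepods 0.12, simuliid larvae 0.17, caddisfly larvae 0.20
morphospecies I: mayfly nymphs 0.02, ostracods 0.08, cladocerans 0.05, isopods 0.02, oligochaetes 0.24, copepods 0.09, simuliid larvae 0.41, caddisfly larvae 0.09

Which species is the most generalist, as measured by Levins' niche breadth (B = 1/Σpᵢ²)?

morphospecies II

Σp_IIIᵢ² = 0.47² + 0.18² + 0.07² + 0.02² + 0.02² + 0.20² + 0.02² + 0.02² = 0.2209 + 0.0324 + 0.0049 + 0.0004 + 0.0004 + 0.0400 + 0.0004 + 0.0004 = 0.2998
B_III = 1 / 0.2998 = 3.3356
Σp_IIᵢ² = 0.03² + 0.32² + 0.03² + 0.03² + 0.10² + 0.12² + 0.17² + 0.20² = 0.0009 + 0.1024 + 0.0009 + 0.0009 + 0.0100 + 0.0144 + 0.0289 + 0.0400 = 0.1984
B_II = 1 / 0.1984 = 5.0403
Σp_Iᵢ² = 0.02² + 0.08² + 0.05² + 0.02² + 0.24² + 0.09² + 0.41² + 0.09² = 0.0004 + 0.0064 + 0.0025 + 0.0004 + 0.0576 + 0.0081 + 0.1681 + 0.0081 = 0.2516
B_I = 1 / 0.2516 = 3.9746
Highest B → broadest niche (most generalist): morphospecies II (B = 5.04).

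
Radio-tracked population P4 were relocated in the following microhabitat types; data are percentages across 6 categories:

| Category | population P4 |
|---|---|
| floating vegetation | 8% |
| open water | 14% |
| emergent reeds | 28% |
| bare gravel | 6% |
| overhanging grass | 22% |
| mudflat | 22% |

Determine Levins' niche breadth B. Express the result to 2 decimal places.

4.88

Convert percentages to proportions (divide by 100).
Σpᵢ² = 0.08² + 0.14² + 0.28² + 0.06² + 0.22² + 0.22² = 0.0064 + 0.0196 + 0.0784 + 0.0036 + 0.0484 + 0.0484 = 0.2048
B = 1 / 0.2048 = 4.8828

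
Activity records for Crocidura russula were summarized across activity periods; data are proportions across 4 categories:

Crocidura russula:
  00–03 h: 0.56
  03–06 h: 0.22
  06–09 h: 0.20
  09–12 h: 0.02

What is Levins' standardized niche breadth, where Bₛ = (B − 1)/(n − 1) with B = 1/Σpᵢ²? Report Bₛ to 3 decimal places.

Σpᵢ² = 0.56² + 0.22² + 0.20² + 0.02² = 0.3136 + 0.0484 + 0.0400 + 0.0004 = 0.4024
B = 1 / 0.4024 = 2.48509
Bₛ = (B − 1)/(n − 1) = (2.48509 − 1)/(4 − 1) = 1.48509/3 = 0.49503

0.495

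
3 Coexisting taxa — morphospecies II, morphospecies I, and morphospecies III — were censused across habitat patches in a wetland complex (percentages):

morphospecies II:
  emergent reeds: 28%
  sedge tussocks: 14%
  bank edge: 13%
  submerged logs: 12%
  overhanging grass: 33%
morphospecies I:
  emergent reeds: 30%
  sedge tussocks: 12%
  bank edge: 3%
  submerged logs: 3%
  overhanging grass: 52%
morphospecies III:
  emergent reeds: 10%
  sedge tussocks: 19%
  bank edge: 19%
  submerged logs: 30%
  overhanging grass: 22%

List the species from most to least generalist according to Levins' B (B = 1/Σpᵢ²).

morphospecies III > morphospecies II > morphospecies I

Convert percentages to proportions (divide by 100).
Σp_IIᵢ² = 0.28² + 0.14² + 0.13² + 0.12² + 0.33² = 0.0784 + 0.0196 + 0.0169 + 0.0144 + 0.1089 = 0.2382
B_II = 1 / 0.2382 = 4.1982
Σp_Iᵢ² = 0.30² + 0.12² + 0.03² + 0.03² + 0.52² = 0.0900 + 0.0144 + 0.0009 + 0.0009 + 0.2704 = 0.3766
B_I = 1 / 0.3766 = 2.6553
Σp_IIIᵢ² = 0.10² + 0.19² + 0.19² + 0.30² + 0.22² = 0.0100 + 0.0361 + 0.0361 + 0.0900 + 0.0484 = 0.2206
B_III = 1 / 0.2206 = 4.5331
Ranking by B (broadest → narrowest): morphospecies III (4.53) > morphospecies II (4.20) > morphospecies I (2.66)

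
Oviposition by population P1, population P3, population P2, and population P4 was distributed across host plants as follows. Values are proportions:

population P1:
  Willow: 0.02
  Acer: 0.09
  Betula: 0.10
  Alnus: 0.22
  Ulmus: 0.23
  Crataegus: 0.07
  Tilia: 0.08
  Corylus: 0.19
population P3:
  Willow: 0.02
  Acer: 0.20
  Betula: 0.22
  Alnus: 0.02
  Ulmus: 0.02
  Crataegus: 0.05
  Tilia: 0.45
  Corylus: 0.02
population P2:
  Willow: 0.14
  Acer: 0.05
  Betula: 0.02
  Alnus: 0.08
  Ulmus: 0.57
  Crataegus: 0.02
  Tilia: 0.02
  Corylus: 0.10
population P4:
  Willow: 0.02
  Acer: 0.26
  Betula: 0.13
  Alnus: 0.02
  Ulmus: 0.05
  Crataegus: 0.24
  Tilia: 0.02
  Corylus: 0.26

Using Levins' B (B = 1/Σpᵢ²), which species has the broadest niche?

Σp_P1ᵢ² = 0.02² + 0.09² + 0.10² + 0.22² + 0.23² + 0.07² + 0.08² + 0.19² = 0.0004 + 0.0081 + 0.0100 + 0.0484 + 0.0529 + 0.0049 + 0.0064 + 0.0361 = 0.1672
B_P1 = 1 / 0.1672 = 5.9809
Σp_P3ᵢ² = 0.02² + 0.20² + 0.22² + 0.02² + 0.02² + 0.05² + 0.45² + 0.02² = 0.0004 + 0.0400 + 0.0484 + 0.0004 + 0.0004 + 0.0025 + 0.2025 + 0.0004 = 0.2950
B_P3 = 1 / 0.2950 = 3.3898
Σp_P2ᵢ² = 0.14² + 0.05² + 0.02² + 0.08² + 0.57² + 0.02² + 0.02² + 0.10² = 0.0196 + 0.0025 + 0.0004 + 0.0064 + 0.3249 + 0.0004 + 0.0004 + 0.0100 = 0.3646
B_P2 = 1 / 0.3646 = 2.7427
Σp_P4ᵢ² = 0.02² + 0.26² + 0.13² + 0.02² + 0.05² + 0.24² + 0.02² + 0.26² = 0.0004 + 0.0676 + 0.0169 + 0.0004 + 0.0025 + 0.0576 + 0.0004 + 0.0676 = 0.2134
B_P4 = 1 / 0.2134 = 4.6860
Highest B → broadest niche (most generalist): population P1 (B = 5.98).

population P1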